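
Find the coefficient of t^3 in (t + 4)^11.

10813440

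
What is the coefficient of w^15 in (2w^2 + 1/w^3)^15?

1863680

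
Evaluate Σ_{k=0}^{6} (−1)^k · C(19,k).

The partial alternating sum Σ_{k=0}^{6} (−1)^k C(19,k) = (−1)^6 C(18,6) = 18564.

18564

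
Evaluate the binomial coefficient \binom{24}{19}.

42504

C(24,19) = C(24,5) by symmetry.
C(24,5) = (24·23·22·21·20) / 5! = 5100480 / 120 = 42504.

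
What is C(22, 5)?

26334

C(22,5) = (22·21·20·19·18) / 5! = 3160080 / 120 = 26334.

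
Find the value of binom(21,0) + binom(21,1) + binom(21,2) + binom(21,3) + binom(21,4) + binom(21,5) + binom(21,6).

1 + 21 + 210 + 1330 + 5985 + 20349 + 54264 = 82160.

82160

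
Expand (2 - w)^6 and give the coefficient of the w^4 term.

60

The general term is C(6,j)·(2)^j·(-w)^(6-j); the w^4 term has j = 2.
C(6,2) = 15.
Coefficient = C(6,2) · 2^2 = 15 · 4 = 60.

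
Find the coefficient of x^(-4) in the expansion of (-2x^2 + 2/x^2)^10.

215040

General term: C(10,j)·(-2x^2)^j·(2/x^2)^(10-j), with x-exponent 2j − 2(10−j) = 4j − 20.
Set 4j − 20 = -4: j = 4.
C(10,4) = 210; (-2)^4 = 16; 2^6 = 64.
Coefficient = 210 · 16 · 64 = 215040.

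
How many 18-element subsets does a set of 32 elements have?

C(32,18) = C(32,14) by symmetry.
C(32,14) = (32·31·30·29·28·27·26·25·24·23·22·21·20·19) / 14! = 41098950018846720000 / 87178291200 = 471435600.

471435600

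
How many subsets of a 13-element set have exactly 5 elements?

Choose the 5 positions: C(13,5) = 1287.

1287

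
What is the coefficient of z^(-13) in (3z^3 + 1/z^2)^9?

27

General term: C(9,j)·(3z^3)^j·(1/z^2)^(9-j), with z-exponent 3j − 2(9−j) = 5j − 18.
Set 5j − 18 = -13: j = 1.
C(9,1) = 9; 3^1 = 3; 1^8 = 1.
Coefficient = 9 · 3 · 1 = 27.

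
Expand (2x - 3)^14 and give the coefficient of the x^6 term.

1260971712

The general term is C(14,j)·(2x)^j·(-3)^(14-j); the x^6 term has j = 6.
C(14,6) = 3003.
Coefficient = C(14,6) · 2^6 · (-3)^8 = 3003 · 64 · 6561 = 1260971712.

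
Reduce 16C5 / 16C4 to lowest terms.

C(n,k+1)/C(n,k) = (n−k)/(k+1) = (16−4)/(4+1) = 12/5.

12/5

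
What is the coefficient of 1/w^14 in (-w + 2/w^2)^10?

11520

General term: C(10,j)·(-w)^j·(2/w^2)^(10-j), with w-exponent 1j − 2(10−j) = 3j − 20.
Set 3j − 20 = -14: j = 2.
C(10,2) = 45; (-1)^2 = 1; 2^8 = 256.
Coefficient = 45 · 1 · 256 = 11520.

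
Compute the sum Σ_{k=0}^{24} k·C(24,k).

201326592

Since k·C(24,k) = 24·C(23,k−1), the sum is 24·2^23 = 24·8388608 = 201326592.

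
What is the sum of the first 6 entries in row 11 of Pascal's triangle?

1024

1 + 11 + 55 + 165 + 330 + 462 = 1024.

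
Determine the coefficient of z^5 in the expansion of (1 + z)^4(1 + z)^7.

462

(1 + z)^4(1 + z)^7 = (1 + z)^11, so the coefficient of z^5 is C(11,5)·1^5 = 462·1 = 462.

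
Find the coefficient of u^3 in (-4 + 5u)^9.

43008000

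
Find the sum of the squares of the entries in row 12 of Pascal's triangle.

Σ C(12,k)² is the coefficient of x^12 in (1+x)^12(1+x)^12 = (1+x)^24, i.e. C(24,12) = 2704156.

2704156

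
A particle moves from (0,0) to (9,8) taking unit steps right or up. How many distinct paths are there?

24310

Each path is a sequence of 17 steps with 9 rights: C(17,9) = 24310.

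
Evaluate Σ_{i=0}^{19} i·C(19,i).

4980736

Differentiating (1+x)^19 and setting x=1: Σ i·C(19,i) = 19·2^18 = 4980736.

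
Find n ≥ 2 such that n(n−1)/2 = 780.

n(n−1)/2 = 780 ⇒ n(n−1) = 1560. Since 40·39 = 1560, n = 40.

40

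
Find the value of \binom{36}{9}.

94143280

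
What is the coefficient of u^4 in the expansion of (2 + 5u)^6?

37500

The general term is C(6,j)·(2)^j·(5u)^(6-j); the u^4 term has j = 2.
C(6,2) = 15.
Coefficient = C(6,2) · 2^2 · 5^4 = 15 · 4 · 625 = 37500.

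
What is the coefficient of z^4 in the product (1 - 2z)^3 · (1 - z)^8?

Coefficient of z^4 = Σ_{j} C(3,j)·(-2)^j·C(8,4-j)·(-1)^(4-j) for j from 0 to 3.
= 70 + 336 + 336 + 64 = 806.

806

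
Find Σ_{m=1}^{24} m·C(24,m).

Since m·C(24,m) = 24·C(23,m−1), the sum is 24·2^23 = 24·8388608 = 201326592.

201326592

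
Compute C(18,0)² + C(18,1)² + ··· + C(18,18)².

Σ C(18,r)² is the coefficient of x^18 in (1+x)^18(1+x)^18 = (1+x)^36, i.e. C(36,18) = 9075135300.

9075135300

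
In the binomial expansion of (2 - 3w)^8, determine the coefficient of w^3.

The general term is C(8,j)·(2)^j·(-3w)^(8-j); the w^3 term has j = 5.
C(8,5) = 56.
Coefficient = C(8,5) · 2^5 · (-3)^3 = 56 · 32 · (-27) = -48384.

-48384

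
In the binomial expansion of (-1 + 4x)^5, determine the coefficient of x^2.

-160

The general term is C(5,j)·(-1)^j·(4x)^(5-j); the x^2 term has j = 3.
C(5,3) = 10.
Coefficient = C(5,3) · (-1)^3 · 4^2 = 10 · (-1) · 16 = -160.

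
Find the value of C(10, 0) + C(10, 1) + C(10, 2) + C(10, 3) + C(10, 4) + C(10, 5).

1 + 10 + 45 + 120 + 210 + 252 = 638.

638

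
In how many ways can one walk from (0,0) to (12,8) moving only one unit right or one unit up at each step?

125970

Each path is a sequence of 20 steps with 12 rights: C(20,12) = 125970.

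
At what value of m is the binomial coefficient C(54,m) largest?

27

C(54,m) is maximized at m = 54/2 = 27.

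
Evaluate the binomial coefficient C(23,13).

1144066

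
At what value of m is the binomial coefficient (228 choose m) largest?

114

C(228,m) is maximized at m = 228/2 = 114.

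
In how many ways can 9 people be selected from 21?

This is C(21,9) = 293930.

293930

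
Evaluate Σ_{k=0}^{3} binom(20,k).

1 + 20 + 190 + 1140 = 1351.

1351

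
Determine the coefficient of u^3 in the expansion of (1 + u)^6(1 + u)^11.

680

Coefficient of u^3 = Σ_{j} C(6,j)·C(11,3-j) for j from 0 to 3.
= 165 + 330 + 165 + 20 = 680.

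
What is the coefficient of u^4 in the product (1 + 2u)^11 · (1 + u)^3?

Coefficient of u^4 = Σ_{j} C(11,j)·2^j·C(3,4-j)·1^(4-j) for j from 1 to 4.
= 22 + 660 + 3960 + 5280 = 9922.

9922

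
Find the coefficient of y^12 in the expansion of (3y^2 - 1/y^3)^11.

General term: C(11,j)·(3y^2)^j·(-1/y^3)^(11-j), with y-exponent 2j − 3(11−j) = 5j − 33.
Set 5j − 33 = 12: j = 9.
C(11,9) = 55; 3^9 = 19683; (-1)^2 = 1.
Coefficient = 55 · 19683 · 1 = 1082565.

1082565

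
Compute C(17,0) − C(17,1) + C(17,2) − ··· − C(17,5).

-4368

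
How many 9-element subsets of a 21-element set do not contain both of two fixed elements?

243542

All 9-subsets: C(21,9) = 293930. Those containing both fixed elements: C(19,7) = 50388.
293930 − 50388 = 243542.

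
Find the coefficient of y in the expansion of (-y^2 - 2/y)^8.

1792

General term: C(8,j)·(-y^2)^j·(-2/y)^(8-j), with y-exponent 2j − 1(8−j) = 3j − 8.
Set 3j − 8 = 1: j = 3.
C(8,3) = 56; (-1)^3 = -1; (-2)^5 = -32.
Coefficient = 56 · (-1) · (-32) = 1792.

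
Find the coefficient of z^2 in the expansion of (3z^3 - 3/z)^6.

General term: C(6,j)·(3z^3)^j·(-3/z)^(6-j), with z-exponent 3j − 1(6−j) = 4j − 6.
Set 4j − 6 = 2: j = 2.
C(6,2) = 15; 3^2 = 9; (-3)^4 = 81.
Coefficient = 15 · 9 · 81 = 10935.

10935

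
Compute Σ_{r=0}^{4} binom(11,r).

562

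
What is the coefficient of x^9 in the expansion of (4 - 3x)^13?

The general term is C(13,j)·(4)^j·(-3x)^(13-j); the x^9 term has j = 4.
C(13,4) = 715.
Coefficient = C(13,4) · 4^4 · (-3)^9 = 715 · 256 · (-19683) = -3602776320.

-3602776320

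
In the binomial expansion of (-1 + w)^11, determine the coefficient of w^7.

The general term is C(11,j)·(-1)^j·(w)^(11-j); the w^7 term has j = 4.
C(11,4) = 330.
Coefficient = C(11,4) = 330.

330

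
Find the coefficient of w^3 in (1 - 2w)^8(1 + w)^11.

Coefficient of w^3 = Σ_{j} C(8,j)·(-2)^j·C(11,3-j)·1^(3-j) for j from 0 to 3.
= 165 + (-880) + 1232 + (-448) = 69.

69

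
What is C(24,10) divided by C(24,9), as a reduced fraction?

C(n,k+1)/C(n,k) = (n−k)/(k+1) = (24−9)/(9+1) = 15/10 = 3/2.

3/2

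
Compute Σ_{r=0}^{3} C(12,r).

299

1 + 12 + 66 + 220 = 299.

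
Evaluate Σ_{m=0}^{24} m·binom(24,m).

201326592

Differentiating (1+x)^24 and setting x=1: Σ m·C(24,m) = 24·2^23 = 201326592.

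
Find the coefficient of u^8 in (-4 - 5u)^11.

The general term is C(11,j)·(-4)^j·(-5u)^(11-j); the u^8 term has j = 3.
C(11,3) = 165.
Coefficient = C(11,3) · (-4)^3 · (-5)^8 = 165 · (-64) · 390625 = -4125000000.

-4125000000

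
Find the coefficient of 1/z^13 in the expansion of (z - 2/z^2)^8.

-1024

General term: C(8,j)·(z)^j·(-2/z^2)^(8-j), with z-exponent 1j − 2(8−j) = 3j − 16.
Set 3j − 16 = -13: j = 1.
C(8,1) = 8; 1^1 = 1; (-2)^7 = -128.
Coefficient = 8 · 1 · (-128) = -1024.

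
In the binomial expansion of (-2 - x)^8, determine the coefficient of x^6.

The general term is C(8,j)·(-2)^j·(-x)^(8-j); the x^6 term has j = 2.
C(8,2) = 28.
Coefficient = C(8,2) · (-2)^2 = 28 · 4 = 112.

112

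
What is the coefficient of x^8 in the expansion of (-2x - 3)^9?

The general term is C(9,j)·(-2x)^j·(-3)^(9-j); the x^8 term has j = 8.
C(9,8) = 9.
Coefficient = C(9,8) · (-2)^8 · (-3)^1 = 9 · 256 · (-3) = -6912.

-6912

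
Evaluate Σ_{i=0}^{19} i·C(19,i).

Differentiating (1+x)^19 and setting x=1: Σ i·C(19,i) = 19·2^18 = 4980736.

4980736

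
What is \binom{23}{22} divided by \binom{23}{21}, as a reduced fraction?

C(n,k+1)/C(n,k) = (n−k)/(k+1) = (23−21)/(21+1) = 2/22 = 1/11.

1/11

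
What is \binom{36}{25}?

600805296

C(36,25) = C(36,11) by symmetry.
C(36,11) = (36·35·34·33·32·31·30·29·28·27·26) / 11! = 23982224839372800 / 39916800 = 600805296.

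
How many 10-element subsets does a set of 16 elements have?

C(16,10) = C(16,6) by symmetry.
C(16,6) = (16·15·14·13·12·11) / 6! = 5765760 / 720 = 8008.

8008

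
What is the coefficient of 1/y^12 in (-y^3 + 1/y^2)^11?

55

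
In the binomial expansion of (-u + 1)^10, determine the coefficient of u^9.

-10

The general term is C(10,j)·(-u)^j·(1)^(10-j); the u^9 term has j = 9.
C(10,9) = 10.
Coefficient = C(10,9) · (-1)^9 = 10 · (-1) = -10.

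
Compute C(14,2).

91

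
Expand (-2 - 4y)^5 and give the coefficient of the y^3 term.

-2560

The general term is C(5,j)·(-2)^j·(-4y)^(5-j); the y^3 term has j = 2.
C(5,2) = 10.
Coefficient = C(5,2) · (-2)^2 · (-4)^3 = 10 · 4 · (-64) = -2560.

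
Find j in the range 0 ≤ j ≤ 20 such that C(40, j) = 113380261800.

18

C(40,j) increases on 0 ≤ j ≤ 20. C(40,17) = 88732378800 and C(40,18) = 113380261800, so j = 18.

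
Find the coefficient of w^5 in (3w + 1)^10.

61236

The general term is C(10,j)·(3w)^j·(1)^(10-j); the w^5 term has j = 5.
C(10,5) = 252.
Coefficient = C(10,5) · 3^5 = 252 · 243 = 61236.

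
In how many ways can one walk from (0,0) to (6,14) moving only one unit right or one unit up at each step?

38760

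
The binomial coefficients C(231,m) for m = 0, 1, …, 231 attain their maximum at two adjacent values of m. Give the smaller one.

115

For odd n = 231, C(231,m) peaks at m = (n−1)/2 and (n+1)/2; the smaller is 115.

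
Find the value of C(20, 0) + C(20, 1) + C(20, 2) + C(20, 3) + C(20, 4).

6196

1 + 20 + 190 + 1140 + 4845 = 6196.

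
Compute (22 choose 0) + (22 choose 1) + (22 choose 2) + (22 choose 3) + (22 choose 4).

1 + 22 + 231 + 1540 + 7315 = 9109.

9109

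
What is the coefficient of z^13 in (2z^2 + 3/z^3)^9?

6912

General term: C(9,j)·(2z^2)^j·(3/z^3)^(9-j), with z-exponent 2j − 3(9−j) = 5j − 27.
Set 5j − 27 = 13: j = 8.
C(9,8) = 9; 2^8 = 256; 3^1 = 3.
Coefficient = 9 · 256 · 3 = 6912.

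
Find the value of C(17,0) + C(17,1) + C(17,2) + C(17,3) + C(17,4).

3214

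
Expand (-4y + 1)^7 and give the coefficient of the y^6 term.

The general term is C(7,j)·(-4y)^j·(1)^(7-j); the y^6 term has j = 6.
C(7,6) = 7.
Coefficient = C(7,6) · (-4)^6 = 7 · 4096 = 28672.

28672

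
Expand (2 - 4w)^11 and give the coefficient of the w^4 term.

The general term is C(11,j)·(2)^j·(-4w)^(11-j); the w^4 term has j = 7.
C(11,7) = 330.
Coefficient = C(11,7) · 2^7 · (-4)^4 = 330 · 128 · 256 = 10813440.

10813440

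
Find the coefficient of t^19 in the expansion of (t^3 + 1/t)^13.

1287

General term: C(13,j)·(t^3)^j·(1/t)^(13-j), with t-exponent 3j − 1(13−j) = 4j − 13.
Set 4j − 13 = 19: j = 8.
C(13,8) = 1287; 1^8 = 1; 1^5 = 1.
Coefficient = 1287 · 1 · 1 = 1287.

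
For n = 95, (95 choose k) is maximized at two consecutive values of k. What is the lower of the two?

For odd n = 95, C(95,k) peaks at k = (n−1)/2 and (n+1)/2; the lower is 47.

47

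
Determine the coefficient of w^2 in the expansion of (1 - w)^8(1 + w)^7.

Coefficient of w^2 = Σ_{j} C(8,j)·(-1)^j·C(7,2-j)·1^(2-j) for j from 0 to 2.
= 21 + (-56) + 28 = -7.

-7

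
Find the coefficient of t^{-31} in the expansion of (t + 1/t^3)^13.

78

General term: C(13,j)·(t)^j·(1/t^3)^(13-j), with t-exponent 1j − 3(13−j) = 4j − 39.
Set 4j − 39 = -31: j = 2.
C(13,2) = 78; 1^2 = 1; 1^11 = 1.
Coefficient = 78 · 1 · 1 = 78.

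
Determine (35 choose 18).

4537567650

C(35,18) = C(35,17) by symmetry.
C(35,17) = (35·34·33·32·31·30·29·28·27·26·25·24·23·22·21·20·19) / 17! = 1613955767240110694400000 / 355687428096000 = 4537567650.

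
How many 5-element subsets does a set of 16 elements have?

4368

C(16,5) = (16·15·14·13·12) / 5! = 524160 / 120 = 4368.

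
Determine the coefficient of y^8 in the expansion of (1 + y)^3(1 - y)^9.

27

Coefficient of y^8 = Σ_{j} C(3,j)·1^j·C(9,8-j)·(-1)^(8-j) for j from 0 to 3.
= 9 + (-108) + 252 + (-126) = 27.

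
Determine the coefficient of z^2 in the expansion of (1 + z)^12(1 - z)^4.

24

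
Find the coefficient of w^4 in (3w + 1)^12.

40095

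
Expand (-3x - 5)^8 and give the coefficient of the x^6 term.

The general term is C(8,j)·(-3x)^j·(-5)^(8-j); the x^6 term has j = 6.
C(8,6) = 28.
Coefficient = C(8,6) · (-3)^6 · (-5)^2 = 28 · 729 · 25 = 510300.

510300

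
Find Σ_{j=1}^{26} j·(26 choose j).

872415232

Since j·C(26,j) = 26·C(25,j−1), the sum is 26·2^25 = 26·33554432 = 872415232.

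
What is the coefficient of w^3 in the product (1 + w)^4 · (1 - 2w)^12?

Coefficient of w^3 = Σ_{j} C(4,j)·1^j·C(12,3-j)·(-2)^(3-j) for j from 0 to 3.
= (-1760) + 1056 + (-144) + 4 = -844.

-844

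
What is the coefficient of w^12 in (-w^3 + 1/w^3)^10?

-120

General term: C(10,j)·(-w^3)^j·(1/w^3)^(10-j), with w-exponent 3j − 3(10−j) = 6j − 30.
Set 6j − 30 = 12: j = 7.
C(10,7) = 120; (-1)^7 = -1; 1^3 = 1.
Coefficient = 120 · (-1) · 1 = -120.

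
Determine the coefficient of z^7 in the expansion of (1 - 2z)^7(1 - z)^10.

-185076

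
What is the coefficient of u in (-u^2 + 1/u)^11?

General term: C(11,j)·(-u^2)^j·(1/u)^(11-j), with u-exponent 2j − 1(11−j) = 3j − 11.
Set 3j − 11 = 1: j = 4.
C(11,4) = 330; (-1)^4 = 1; 1^7 = 1.
Coefficient = 330 · 1 · 1 = 330.

330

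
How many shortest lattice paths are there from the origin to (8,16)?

Each path is a sequence of 24 steps with 8 rights: C(24,8) = 735471.

735471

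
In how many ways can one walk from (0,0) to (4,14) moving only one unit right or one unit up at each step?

3060

Each path is a sequence of 18 steps with 4 rights: C(18,4) = 3060.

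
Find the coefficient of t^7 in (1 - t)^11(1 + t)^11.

Coefficient of t^7 = Σ_{j} C(11,j)·(-1)^j·C(11,7-j)·1^(7-j) for j from 0 to 7.
= 330 + (-5082) + 25410 + (-54450) + 54450 + (-25410) + 5082 + (-330) = 0.

0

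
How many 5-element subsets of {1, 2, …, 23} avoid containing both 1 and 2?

All 5-subsets: C(23,5) = 33649. Those containing both fixed elements: C(21,3) = 1330.
33649 − 1330 = 32319.

32319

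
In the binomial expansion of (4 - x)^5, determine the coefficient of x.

The general term is C(5,j)·(4)^j·(-x)^(5-j); the x^1 term has j = 4.
C(5,4) = 5.
Coefficient = C(5,4) · 4^4 · (-1)^1 = 5 · 256 · (-1) = -1280.

-1280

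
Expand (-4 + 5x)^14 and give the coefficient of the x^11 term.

-1137500000000

The general term is C(14,j)·(-4)^j·(5x)^(14-j); the x^11 term has j = 3.
C(14,3) = 364.
Coefficient = C(14,3) · (-4)^3 · 5^11 = 364 · (-64) · 48828125 = -1137500000000.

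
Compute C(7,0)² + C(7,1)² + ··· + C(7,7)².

By Vandermonde's identity, Σ C(7,r)² = C(14,7) = 3432.

3432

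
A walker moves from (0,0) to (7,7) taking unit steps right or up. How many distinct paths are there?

Each path is a sequence of 14 steps with 7 rights: C(14,7) = 3432.

3432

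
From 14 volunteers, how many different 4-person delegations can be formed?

1001

This is C(14,4) = 1001.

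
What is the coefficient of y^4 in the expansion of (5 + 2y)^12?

3093750000

The general term is C(12,j)·(5)^j·(2y)^(12-j); the y^4 term has j = 8.
C(12,8) = 495.
Coefficient = C(12,8) · 5^8 · 2^4 = 495 · 390625 · 16 = 3093750000.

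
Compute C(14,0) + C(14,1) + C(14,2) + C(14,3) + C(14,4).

1 + 14 + 91 + 364 + 1001 = 1471.

1471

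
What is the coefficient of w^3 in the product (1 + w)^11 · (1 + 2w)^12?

6149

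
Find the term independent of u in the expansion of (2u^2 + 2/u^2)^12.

3784704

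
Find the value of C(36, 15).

5567902560

C(36,15) = (36·35·34·33·32·31·30·29·28·27·26·25·24·23·22) / 15! = 7281003461233582080000 / 1307674368000 = 5567902560.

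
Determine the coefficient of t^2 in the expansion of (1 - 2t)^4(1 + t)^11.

Coefficient of t^2 = Σ_{j} C(4,j)·(-2)^j·C(11,2-j)·1^(2-j) for j from 0 to 2.
= 55 + (-88) + 24 = -9.

-9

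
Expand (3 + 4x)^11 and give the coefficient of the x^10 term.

34603008

The general term is C(11,j)·(3)^j·(4x)^(11-j); the x^10 term has j = 1.
C(11,1) = 11.
Coefficient = C(11,1) · 3^1 · 4^10 = 11 · 3 · 1048576 = 34603008.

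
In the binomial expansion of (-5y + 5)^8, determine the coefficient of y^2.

10937500

The general term is C(8,j)·(-5y)^j·(5)^(8-j); the y^2 term has j = 2.
C(8,2) = 28.
Coefficient = C(8,2) · (-5)^2 · 5^6 = 28 · 25 · 15625 = 10937500.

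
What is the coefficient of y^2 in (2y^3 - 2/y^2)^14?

General term: C(14,j)·(2y^3)^j·(-2/y^2)^(14-j), with y-exponent 3j − 2(14−j) = 5j − 28.
Set 5j − 28 = 2: j = 6.
C(14,6) = 3003; 2^6 = 64; (-2)^8 = 256.
Coefficient = 3003 · 64 · 256 = 49201152.

49201152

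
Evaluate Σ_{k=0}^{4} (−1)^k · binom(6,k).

The partial alternating sum Σ_{k=0}^{4} (−1)^k C(6,k) = (−1)^4 C(5,4) = 5.

5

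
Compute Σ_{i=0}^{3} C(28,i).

1 + 28 + 378 + 3276 = 3683.

3683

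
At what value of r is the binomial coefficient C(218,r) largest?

109

C(218,r) is maximized at r = 218/2 = 109.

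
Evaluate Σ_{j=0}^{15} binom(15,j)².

155117520

Σ C(15,j)² is the coefficient of x^15 in (1+x)^15(1+x)^15 = (1+x)^30, i.e. C(30,15) = 155117520.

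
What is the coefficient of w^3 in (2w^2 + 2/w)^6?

1280

General term: C(6,j)·(2w^2)^j·(2/w)^(6-j), with w-exponent 2j − 1(6−j) = 3j − 6.
Set 3j − 6 = 3: j = 3.
C(6,3) = 20; 2^3 = 8; 2^3 = 8.
Coefficient = 20 · 8 · 8 = 1280.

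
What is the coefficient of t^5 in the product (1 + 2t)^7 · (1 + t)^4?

4942

Coefficient of t^5 = Σ_{j} C(7,j)·2^j·C(4,5-j)·1^(5-j) for j from 1 to 5.
= 14 + 336 + 1680 + 2240 + 672 = 4942.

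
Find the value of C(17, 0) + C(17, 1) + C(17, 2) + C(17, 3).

834

1 + 17 + 136 + 680 = 834.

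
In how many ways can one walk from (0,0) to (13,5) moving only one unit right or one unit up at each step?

8568

Each path is a sequence of 18 steps with 13 rights: C(18,13) = 8568.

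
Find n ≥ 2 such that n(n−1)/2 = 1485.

55

n(n−1)/2 = 1485 ⇒ n(n−1) = 2970. Since 55·54 = 2970, n = 55.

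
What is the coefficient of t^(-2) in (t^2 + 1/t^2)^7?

35

General term: C(7,j)·(t^2)^j·(1/t^2)^(7-j), with t-exponent 2j − 2(7−j) = 4j − 14.
Set 4j − 14 = -2: j = 3.
C(7,3) = 35; 1^3 = 1; 1^4 = 1.
Coefficient = 35 · 1 · 1 = 35.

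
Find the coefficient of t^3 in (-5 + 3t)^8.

-4725000

The general term is C(8,j)·(-5)^j·(3t)^(8-j); the t^3 term has j = 5.
C(8,5) = 56.
Coefficient = C(8,5) · (-5)^5 · 3^3 = 56 · (-3125) · 27 = -4725000.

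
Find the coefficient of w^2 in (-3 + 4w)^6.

19440

The general term is C(6,j)·(-3)^j·(4w)^(6-j); the w^2 term has j = 4.
C(6,4) = 15.
Coefficient = C(6,4) · (-3)^4 · 4^2 = 15 · 81 · 16 = 19440.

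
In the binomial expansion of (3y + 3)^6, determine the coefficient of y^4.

10935

The general term is C(6,j)·(3y)^j·(3)^(6-j); the y^4 term has j = 4.
C(6,4) = 15.
Coefficient = C(6,4) · 3^4 · 3^2 = 15 · 81 · 9 = 10935.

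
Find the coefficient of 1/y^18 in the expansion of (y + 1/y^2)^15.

General term: C(15,j)·(y)^j·(1/y^2)^(15-j), with y-exponent 1j − 2(15−j) = 3j − 30.
Set 3j − 30 = -18: j = 4.
C(15,4) = 1365; 1^4 = 1; 1^11 = 1.
Coefficient = 1365 · 1 · 1 = 1365.

1365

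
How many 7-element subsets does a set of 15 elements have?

6435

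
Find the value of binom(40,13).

C(40,13) = (40·39·38·37·36·35·34·33·32·31·30·29·28) / 13! = 74931129164795904000 / 6227020800 = 12033222880.

12033222880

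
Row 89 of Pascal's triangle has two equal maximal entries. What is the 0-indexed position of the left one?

44

For odd n = 89, C(89,k) peaks at k = (n−1)/2 and (n+1)/2; the smaller is 44.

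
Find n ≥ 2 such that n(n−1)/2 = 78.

n(n−1)/2 = 78 ⇒ n(n−1) = 156. Since 13·12 = 156, n = 13.

13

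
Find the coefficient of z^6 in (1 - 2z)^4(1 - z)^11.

18238

Coefficient of z^6 = Σ_{j} C(4,j)·(-2)^j·C(11,6-j)·(-1)^(6-j) for j from 0 to 4.
= 462 + 3696 + 7920 + 5280 + 880 = 18238.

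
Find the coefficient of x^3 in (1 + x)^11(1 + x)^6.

Coefficient of x^3 = Σ_{j} C(11,j)·C(6,3-j) for j from 0 to 3.
= 20 + 165 + 330 + 165 = 680.

680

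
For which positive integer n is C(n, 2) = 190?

20

n(n−1)/2 = 190 ⇒ n(n−1) = 380. Since 20·19 = 380, n = 20.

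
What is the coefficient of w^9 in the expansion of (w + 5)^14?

6256250

The general term is C(14,j)·(w)^j·(5)^(14-j); the w^9 term has j = 9.
C(14,9) = 2002.
Coefficient = C(14,9) · 5^5 = 2002 · 3125 = 6256250.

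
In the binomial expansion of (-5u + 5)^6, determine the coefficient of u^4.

The general term is C(6,j)·(-5u)^j·(5)^(6-j); the u^4 term has j = 4.
C(6,4) = 15.
Coefficient = C(6,4) · (-5)^4 · 5^2 = 15 · 625 · 25 = 234375.

234375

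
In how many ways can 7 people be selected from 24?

346104

This is C(24,7) = 346104.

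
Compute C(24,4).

10626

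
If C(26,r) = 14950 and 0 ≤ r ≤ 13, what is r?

C(26,r) increases on 0 ≤ r ≤ 13. C(26,3) = 2600 and C(26,4) = 14950, so r = 4.

4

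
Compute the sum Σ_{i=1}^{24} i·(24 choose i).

201326592

Since i·C(24,i) = 24·C(23,i−1), the sum is 24·2^23 = 24·8388608 = 201326592.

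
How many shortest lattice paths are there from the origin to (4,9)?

Each path is a sequence of 13 steps with 4 rights: C(13,4) = 715.

715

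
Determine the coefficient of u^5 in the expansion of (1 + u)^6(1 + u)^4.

252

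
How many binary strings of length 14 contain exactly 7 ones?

3432

Choose the 7 positions: C(14,7) = 3432.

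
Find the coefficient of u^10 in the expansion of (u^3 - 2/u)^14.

General term: C(14,j)·(u^3)^j·(-2/u)^(14-j), with u-exponent 3j − 1(14−j) = 4j − 14.
Set 4j − 14 = 10: j = 6.
C(14,6) = 3003; 1^6 = 1; (-2)^8 = 256.
Coefficient = 3003 · 1 · 256 = 768768.

768768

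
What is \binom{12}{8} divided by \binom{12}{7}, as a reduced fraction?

5/8

C(n,k+1)/C(n,k) = (n−k)/(k+1) = (12−7)/(7+1) = 5/8.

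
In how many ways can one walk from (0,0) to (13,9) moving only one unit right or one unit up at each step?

Each path is a sequence of 22 steps with 13 rights: C(22,13) = 497420.

497420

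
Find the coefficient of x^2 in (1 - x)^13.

78

The general term is C(13,j)·(1)^j·(-x)^(13-j); the x^2 term has j = 11.
C(13,11) = 78.
Coefficient = C(13,11) = 78.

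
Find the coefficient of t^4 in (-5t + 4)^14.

656015360000

The general term is C(14,j)·(-5t)^j·(4)^(14-j); the t^4 term has j = 4.
C(14,4) = 1001.
Coefficient = C(14,4) · (-5)^4 · 4^10 = 1001 · 625 · 1048576 = 656015360000.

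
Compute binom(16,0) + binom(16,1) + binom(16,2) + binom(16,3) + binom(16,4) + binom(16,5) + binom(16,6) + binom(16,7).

1 + 16 + 120 + 560 + 1820 + 4368 + 8008 + 11440 = 26333.

26333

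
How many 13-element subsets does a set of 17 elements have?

2380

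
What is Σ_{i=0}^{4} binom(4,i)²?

70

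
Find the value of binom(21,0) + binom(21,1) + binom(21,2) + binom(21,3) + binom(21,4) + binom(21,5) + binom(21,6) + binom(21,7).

1 + 21 + 210 + 1330 + 5985 + 20349 + 54264 + 116280 = 198440.

198440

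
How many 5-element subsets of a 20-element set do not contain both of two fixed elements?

14688

All 5-subsets: C(20,5) = 15504. Those containing both fixed elements: C(18,3) = 816.
15504 − 816 = 14688.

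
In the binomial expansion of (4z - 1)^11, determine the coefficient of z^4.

The general term is C(11,j)·(4z)^j·(-1)^(11-j); the z^4 term has j = 4.
C(11,4) = 330.
Coefficient = C(11,4) · 4^4 · (-1)^7 = 330 · 256 · (-1) = -84480.

-84480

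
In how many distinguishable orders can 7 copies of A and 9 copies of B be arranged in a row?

11440

Choose positions for the A's: C(16,7) = 11440.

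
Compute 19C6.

27132

C(19,6) = (19·18·17·16·15·14) / 6! = 19535040 / 720 = 27132.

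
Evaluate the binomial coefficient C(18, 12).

C(18,12) = C(18,6) by symmetry.
C(18,6) = (18·17·16·15·14·13) / 6! = 13366080 / 720 = 18564.

18564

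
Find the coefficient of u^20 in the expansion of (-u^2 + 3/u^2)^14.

General term: C(14,j)·(-u^2)^j·(3/u^2)^(14-j), with u-exponent 2j − 2(14−j) = 4j − 28.
Set 4j − 28 = 20: j = 12.
C(14,12) = 91; (-1)^12 = 1; 3^2 = 9.
Coefficient = 91 · 1 · 9 = 819.

819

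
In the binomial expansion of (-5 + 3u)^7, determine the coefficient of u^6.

The general term is C(7,j)·(-5)^j·(3u)^(7-j); the u^6 term has j = 1.
C(7,1) = 7.
Coefficient = C(7,1) · (-5)^1 · 3^6 = 7 · (-5) · 729 = -25515.

-25515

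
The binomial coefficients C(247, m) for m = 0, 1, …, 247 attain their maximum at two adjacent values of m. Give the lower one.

123

For odd n = 247, C(247,m) peaks at m = (n−1)/2 and (n+1)/2; the lower is 123.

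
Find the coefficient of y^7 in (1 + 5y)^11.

The general term is C(11,j)·(1)^j·(5y)^(11-j); the y^7 term has j = 4.
C(11,4) = 330.
Coefficient = C(11,4) · 5^7 = 330 · 78125 = 25781250.

25781250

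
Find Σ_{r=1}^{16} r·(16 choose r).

Differentiating (1+x)^16 and setting x=1: Σ r·C(16,r) = 16·2^15 = 524288.

524288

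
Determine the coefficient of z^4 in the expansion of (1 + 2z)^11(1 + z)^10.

Coefficient of z^4 = Σ_{j} C(11,j)·2^j·C(10,4-j)·1^(4-j) for j from 0 to 4.
= 210 + 2640 + 9900 + 13200 + 5280 = 31230.

31230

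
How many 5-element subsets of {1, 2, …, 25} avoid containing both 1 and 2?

51359

All 5-subsets: C(25,5) = 53130. Those containing both fixed elements: C(23,3) = 1771.
53130 − 1771 = 51359.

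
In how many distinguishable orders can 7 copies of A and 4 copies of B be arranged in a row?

330

Choose positions for the A's: C(11,7) = 330.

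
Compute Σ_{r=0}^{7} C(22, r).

280600

1 + 22 + 231 + 1540 + 7315 + 26334 + 74613 + 170544 = 280600.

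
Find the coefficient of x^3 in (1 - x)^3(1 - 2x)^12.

Coefficient of x^3 = Σ_{j} C(3,j)·(-1)^j·C(12,3-j)·(-2)^(3-j) for j from 0 to 3.
= (-1760) + (-792) + (-72) + (-1) = -2625.

-2625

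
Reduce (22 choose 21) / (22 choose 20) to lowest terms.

2/21

C(n,k+1)/C(n,k) = (n−k)/(k+1) = (22−20)/(20+1) = 2/21.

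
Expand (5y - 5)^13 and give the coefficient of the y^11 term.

95214843750

The general term is C(13,j)·(5y)^j·(-5)^(13-j); the y^11 term has j = 11.
C(13,11) = 78.
Coefficient = C(13,11) · 5^11 · (-5)^2 = 78 · 48828125 · 25 = 95214843750.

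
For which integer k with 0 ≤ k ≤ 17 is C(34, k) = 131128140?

10

C(34,k) increases on 0 ≤ k ≤ 17. C(34,9) = 52451256 and C(34,10) = 131128140, so k = 10.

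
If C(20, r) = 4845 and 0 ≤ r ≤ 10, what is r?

C(20,r) increases on 0 ≤ r ≤ 10. C(20,3) = 1140 and C(20,4) = 4845, so r = 4.

4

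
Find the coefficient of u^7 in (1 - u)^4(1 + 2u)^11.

-7128

Coefficient of u^7 = Σ_{j} C(4,j)·(-1)^j·C(11,7-j)·2^(7-j) for j from 0 to 4.
= 42240 + (-118272) + 88704 + (-21120) + 1320 = -7128.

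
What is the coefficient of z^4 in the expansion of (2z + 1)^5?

The general term is C(5,j)·(2z)^j·(1)^(5-j); the z^4 term has j = 4.
C(5,4) = 5.
Coefficient = C(5,4) · 2^4 = 5 · 16 = 80.

80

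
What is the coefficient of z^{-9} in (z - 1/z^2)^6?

General term: C(6,j)·(z)^j·(-1/z^2)^(6-j), with z-exponent 1j − 2(6−j) = 3j − 12.
Set 3j − 12 = -9: j = 1.
C(6,1) = 6; 1^1 = 1; (-1)^5 = -1.
Coefficient = 6 · 1 · (-1) = -6.

-6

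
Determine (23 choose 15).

490314

C(23,15) = C(23,8) by symmetry.
C(23,8) = (23·22·21·20·19·18·17·16) / 8! = 19769460480 / 40320 = 490314.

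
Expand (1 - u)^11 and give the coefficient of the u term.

-11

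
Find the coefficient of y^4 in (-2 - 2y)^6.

The general term is C(6,j)·(-2)^j·(-2y)^(6-j); the y^4 term has j = 2.
C(6,2) = 15.
Coefficient = C(6,2) · (-2)^2 · (-2)^4 = 15 · 4 · 16 = 960.

960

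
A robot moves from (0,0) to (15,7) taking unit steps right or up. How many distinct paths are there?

Each path is a sequence of 22 steps with 15 rights: C(22,15) = 170544.

170544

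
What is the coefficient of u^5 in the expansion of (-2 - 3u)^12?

The general term is C(12,j)·(-2)^j·(-3u)^(12-j); the u^5 term has j = 7.
C(12,7) = 792.
Coefficient = C(12,7) · (-2)^7 · (-3)^5 = 792 · (-128) · (-243) = 24634368.

24634368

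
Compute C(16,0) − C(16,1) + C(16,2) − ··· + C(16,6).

5005

The partial alternating sum Σ_{k=0}^{6} (−1)^k C(16,k) = (−1)^6 C(15,6) = 5005.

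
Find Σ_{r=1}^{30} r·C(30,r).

16106127360

Differentiating (1+x)^30 and setting x=1: Σ r·C(30,r) = 30·2^29 = 16106127360.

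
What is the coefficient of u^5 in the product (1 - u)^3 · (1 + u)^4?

3

Coefficient of u^5 = Σ_{j} C(3,j)·(-1)^j·C(4,5-j)·1^(5-j) for j from 1 to 3.
= (-3) + 12 + (-6) = 3.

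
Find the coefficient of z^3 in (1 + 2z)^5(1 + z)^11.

1235

Coefficient of z^3 = Σ_{j} C(5,j)·2^j·C(11,3-j)·1^(3-j) for j from 0 to 3.
= 165 + 550 + 440 + 80 = 1235.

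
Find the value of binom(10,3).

C(10,3) = (10·9·8) / 3! = 720 / 6 = 120.

120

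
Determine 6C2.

15

C(6,2) = (6·5) / 2! = 30 / 2 = 15.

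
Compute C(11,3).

C(11,3) = (11·10·9) / 3! = 990 / 6 = 165.

165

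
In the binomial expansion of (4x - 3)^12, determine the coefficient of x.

The general term is C(12,j)·(4x)^j·(-3)^(12-j); the x^1 term has j = 1.
C(12,1) = 12.
Coefficient = C(12,1) · 4^1 · (-3)^11 = 12 · 4 · (-177147) = -8503056.

-8503056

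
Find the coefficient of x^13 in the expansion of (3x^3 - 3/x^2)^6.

General term: C(6,j)·(3x^3)^j·(-3/x^2)^(6-j), with x-exponent 3j − 2(6−j) = 5j − 12.
Set 5j − 12 = 13: j = 5.
C(6,5) = 6; 3^5 = 243; (-3)^1 = -3.
Coefficient = 6 · 243 · (-3) = -4374.

-4374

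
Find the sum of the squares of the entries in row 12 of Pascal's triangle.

By Vandermonde's identity, Σ C(12,j)² = C(24,12) = 2704156.

2704156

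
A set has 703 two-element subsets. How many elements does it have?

n(n−1)/2 = 703 ⇒ n(n−1) = 1406. Since 38·37 = 1406, n = 38.

38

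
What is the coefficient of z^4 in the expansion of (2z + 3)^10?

2449440

The general term is C(10,j)·(2z)^j·(3)^(10-j); the z^4 term has j = 4.
C(10,4) = 210.
Coefficient = C(10,4) · 2^4 · 3^6 = 210 · 16 · 729 = 2449440.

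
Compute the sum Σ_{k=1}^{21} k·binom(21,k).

Since k·C(21,k) = 21·C(20,k−1), the sum is 21·2^20 = 21·1048576 = 22020096.

22020096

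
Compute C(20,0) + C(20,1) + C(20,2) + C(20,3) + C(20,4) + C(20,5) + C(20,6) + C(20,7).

137980

1 + 20 + 190 + 1140 + 4845 + 15504 + 38760 + 77520 = 137980.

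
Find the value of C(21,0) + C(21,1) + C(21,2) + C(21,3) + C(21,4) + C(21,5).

1 + 21 + 210 + 1330 + 5985 + 20349 = 27896.

27896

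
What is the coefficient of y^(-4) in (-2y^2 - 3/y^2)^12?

55427328

General term: C(12,j)·(-2y^2)^j·(-3/y^2)^(12-j), with y-exponent 2j − 2(12−j) = 4j − 24.
Set 4j − 24 = -4: j = 5.
C(12,5) = 792; (-2)^5 = -32; (-3)^7 = -2187.
Coefficient = 792 · (-32) · (-2187) = 55427328.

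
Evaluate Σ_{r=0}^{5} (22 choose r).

1 + 22 + 231 + 1540 + 7315 + 26334 = 35443.

35443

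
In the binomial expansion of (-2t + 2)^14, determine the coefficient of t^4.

The general term is C(14,j)·(-2t)^j·(2)^(14-j); the t^4 term has j = 4.
C(14,4) = 1001.
Coefficient = C(14,4) · (-2)^4 · 2^10 = 1001 · 16 · 1024 = 16400384.

16400384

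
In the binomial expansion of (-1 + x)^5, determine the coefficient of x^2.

-10

The general term is C(5,j)·(-1)^j·(x)^(5-j); the x^2 term has j = 3.
C(5,3) = 10.
Coefficient = C(5,3) · (-1)^3 = 10 · (-1) = -10.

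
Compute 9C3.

84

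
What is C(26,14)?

C(26,14) = C(26,12) by symmetry.
C(26,12) = (26·25·24·23·22·21·20·19·18·17·16·15) / 12! = 4626053752320000 / 479001600 = 9657700.

9657700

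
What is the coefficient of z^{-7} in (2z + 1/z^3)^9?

4032

General term: C(9,j)·(2z)^j·(1/z^3)^(9-j), with z-exponent 1j − 3(9−j) = 4j − 27.
Set 4j − 27 = -7: j = 5.
C(9,5) = 126; 2^5 = 32; 1^4 = 1.
Coefficient = 126 · 32 · 1 = 4032.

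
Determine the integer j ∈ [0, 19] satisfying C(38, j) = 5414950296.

C(38,j) increases on 0 ≤ j ≤ 19. C(38,12) = 2707475148 and C(38,13) = 5414950296, so j = 13.

13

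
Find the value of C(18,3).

816

C(18,3) = (18·17·16) / 3! = 4896 / 6 = 816.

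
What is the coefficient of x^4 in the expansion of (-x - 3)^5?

The general term is C(5,j)·(-x)^j·(-3)^(5-j); the x^4 term has j = 4.
C(5,4) = 5.
Coefficient = C(5,4) · (-3)^1 = 5 · (-3) = -15.

-15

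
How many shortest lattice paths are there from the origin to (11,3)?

364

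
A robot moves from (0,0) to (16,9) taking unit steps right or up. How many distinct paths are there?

2042975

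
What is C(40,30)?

847660528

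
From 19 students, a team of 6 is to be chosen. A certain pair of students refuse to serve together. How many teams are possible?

24752

All 6-subsets: C(19,6) = 27132. Those containing both fixed elements: C(17,4) = 2380.
27132 − 2380 = 24752.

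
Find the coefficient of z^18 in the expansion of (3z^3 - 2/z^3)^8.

General term: C(8,j)·(3z^3)^j·(-2/z^3)^(8-j), with z-exponent 3j − 3(8−j) = 6j − 24.
Set 6j − 24 = 18: j = 7.
C(8,7) = 8; 3^7 = 2187; (-2)^1 = -2.
Coefficient = 8 · 2187 · (-2) = -34992.

-34992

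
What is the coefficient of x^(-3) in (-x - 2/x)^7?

-672

General term: C(7,j)·(-x)^j·(-2/x)^(7-j), with x-exponent 1j − 1(7−j) = 2j − 7.
Set 2j − 7 = -3: j = 2.
C(7,2) = 21; (-1)^2 = 1; (-2)^5 = -32.
Coefficient = 21 · 1 · (-32) = -672.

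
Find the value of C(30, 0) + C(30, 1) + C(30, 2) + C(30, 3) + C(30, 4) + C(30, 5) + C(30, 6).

768212

1 + 30 + 435 + 4060 + 27405 + 142506 + 593775 = 768212.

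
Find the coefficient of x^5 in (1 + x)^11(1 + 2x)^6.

25954

Coefficient of x^5 = Σ_{j} C(11,j)·1^j·C(6,5-j)·2^(5-j) for j from 0 to 5.
= 192 + 2640 + 8800 + 9900 + 3960 + 462 = 25954.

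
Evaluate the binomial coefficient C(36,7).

C(36,7) = (36·35·34·33·32·31·30) / 7! = 42072307200 / 5040 = 8347680.

8347680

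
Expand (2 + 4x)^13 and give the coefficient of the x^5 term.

337379328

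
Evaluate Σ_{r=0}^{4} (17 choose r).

1 + 17 + 136 + 680 + 2380 = 3214.

3214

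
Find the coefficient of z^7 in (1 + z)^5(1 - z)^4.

-4

Coefficient of z^7 = Σ_{j} C(5,j)·1^j·C(4,7-j)·(-1)^(7-j) for j from 3 to 5.
= 10 + (-20) + 6 = -4.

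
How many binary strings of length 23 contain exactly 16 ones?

Choose the 16 positions: C(23,16) = 245157.

245157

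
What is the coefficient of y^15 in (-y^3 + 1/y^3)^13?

General term: C(13,j)·(-y^3)^j·(1/y^3)^(13-j), with y-exponent 3j − 3(13−j) = 6j − 39.
Set 6j − 39 = 15: j = 9.
C(13,9) = 715; (-1)^9 = -1; 1^4 = 1.
Coefficient = 715 · (-1) · 1 = -715.

-715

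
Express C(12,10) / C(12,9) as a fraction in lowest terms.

3/10

C(n,k+1)/C(n,k) = (n−k)/(k+1) = (12−9)/(9+1) = 3/10.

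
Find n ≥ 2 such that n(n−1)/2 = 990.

n(n−1)/2 = 990 ⇒ n(n−1) = 1980. Since 45·44 = 1980, n = 45.

45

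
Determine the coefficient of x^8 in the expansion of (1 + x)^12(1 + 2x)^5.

155375

Coefficient of x^8 = Σ_{j} C(12,j)·1^j·C(5,8-j)·2^(8-j) for j from 3 to 8.
= 7040 + 39600 + 63360 + 36960 + 7920 + 495 = 155375.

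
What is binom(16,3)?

560

C(16,3) = (16·15·14) / 3! = 3360 / 6 = 560.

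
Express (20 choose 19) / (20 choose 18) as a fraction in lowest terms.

2/19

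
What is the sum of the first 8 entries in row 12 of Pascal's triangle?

1 + 12 + 66 + 220 + 495 + 792 + 924 + 792 = 3302.

3302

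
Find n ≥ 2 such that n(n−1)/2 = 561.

34

n(n−1)/2 = 561 ⇒ n(n−1) = 1122. Since 34·33 = 1122, n = 34.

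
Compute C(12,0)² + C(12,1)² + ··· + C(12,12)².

2704156

Σ C(12,j)² is the coefficient of x^12 in (1+x)^12(1+x)^12 = (1+x)^24, i.e. C(24,12) = 2704156.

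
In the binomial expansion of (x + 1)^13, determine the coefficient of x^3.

286

The general term is C(13,j)·(x)^j·(1)^(13-j); the x^3 term has j = 3.
C(13,3) = 286.
Coefficient = C(13,3) = 286.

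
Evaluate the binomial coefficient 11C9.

55

C(11,9) = C(11,2) by symmetry.
C(11,2) = (11·10) / 2! = 110 / 2 = 55.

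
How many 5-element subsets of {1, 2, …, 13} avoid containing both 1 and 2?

1122

All 5-subsets: C(13,5) = 1287. Those containing both fixed elements: C(11,3) = 165.
1287 − 165 = 1122.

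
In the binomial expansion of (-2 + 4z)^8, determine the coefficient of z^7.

-262144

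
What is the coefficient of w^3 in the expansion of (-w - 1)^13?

The general term is C(13,j)·(-w)^j·(-1)^(13-j); the w^3 term has j = 3.
C(13,3) = 286.
Coefficient = C(13,3) · (-1)^3 = 286 · (-1) = -286.

-286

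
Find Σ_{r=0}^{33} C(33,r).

8589934592

The entries of row 33 sum to 2^33 = 8589934592.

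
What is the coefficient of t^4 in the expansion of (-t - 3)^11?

The general term is C(11,j)·(-t)^j·(-3)^(11-j); the t^4 term has j = 4.
C(11,4) = 330.
Coefficient = C(11,4) · (-3)^7 = 330 · (-2187) = -721710.

-721710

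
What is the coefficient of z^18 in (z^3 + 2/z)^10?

960

General term: C(10,j)·(z^3)^j·(2/z)^(10-j), with z-exponent 3j − 1(10−j) = 4j − 10.
Set 4j − 10 = 18: j = 7.
C(10,7) = 120; 1^7 = 1; 2^3 = 8.
Coefficient = 120 · 1 · 8 = 960.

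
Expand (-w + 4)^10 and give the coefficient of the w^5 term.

-258048

The general term is C(10,j)·(-w)^j·(4)^(10-j); the w^5 term has j = 5.
C(10,5) = 252.
Coefficient = C(10,5) · (-1)^5 · 4^5 = 252 · (-1) · 1024 = -258048.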